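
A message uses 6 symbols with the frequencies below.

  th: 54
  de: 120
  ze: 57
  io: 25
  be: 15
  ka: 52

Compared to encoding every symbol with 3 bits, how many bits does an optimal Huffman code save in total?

200

Fixed-length: 3 bits × 323 symbols = 969 bits.
Huffman merges:
combine be(15), io(25) → 40
combine 40, ka(52) → 92
combine th(54), ze(57) → 111
combine 92, 111 → 203
combine de(120), 203 → 323
Huffman total = 40 + 92 + 111 + 203 + 323 = 769 bits.
Saving = 969 − 769 = 200 bits.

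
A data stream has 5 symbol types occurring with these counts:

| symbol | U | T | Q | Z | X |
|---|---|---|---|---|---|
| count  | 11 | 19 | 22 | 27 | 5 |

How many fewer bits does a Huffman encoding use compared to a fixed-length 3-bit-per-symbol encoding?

Fixed-length: 3 bits × 84 symbols = 252 bits.
Huffman merges:
combine X(5), U(11) → 16
combine 16, T(19) → 35
combine Q(22), Z(27) → 49
combine 35, 49 → 84
Huffman total = 16 + 35 + 49 + 84 = 184 bits.
Saving = 252 − 184 = 68 bits.

68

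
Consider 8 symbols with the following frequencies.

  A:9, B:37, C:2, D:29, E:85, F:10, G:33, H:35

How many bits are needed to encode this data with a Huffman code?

630

Build the Huffman tree bottom-up:
merge C(2) and A(9): 11
merge F(10) and 11: 21
merge 21 and D(29): 50
merge G(33) and H(35): 68
merge B(37) and 50: 87
merge 68 and E(85): 153
merge 87 and 153: 240
The encoded length is the sum of every internal node's weight: 11 + 21 + 50 + 68 + 87 + 153 + 240 = 630 bits.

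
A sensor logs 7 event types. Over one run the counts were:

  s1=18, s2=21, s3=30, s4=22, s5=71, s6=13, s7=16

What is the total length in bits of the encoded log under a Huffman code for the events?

Greedily combine the two least-frequent nodes:
combine s6(13), s7(16) → 29
combine s1(18), s2(21) → 39
combine s4(22), 29 → 51
combine s3(30), 39 → 69
combine 51, 69 → 120
combine s5(71), 120 → 191
The encoded length is the sum of every internal node's weight: 29 + 39 + 51 + 69 + 120 + 191 = 499 bits.

499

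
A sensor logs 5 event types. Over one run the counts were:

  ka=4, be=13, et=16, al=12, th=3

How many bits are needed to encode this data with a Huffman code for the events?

Build the Huffman tree bottom-up:
merge th(3) and ka(4): 7
merge 7 and al(12): 19
merge be(13) and et(16): 29
merge 19 and 29: 48
The encoded length is the sum of every internal node's weight: 7 + 19 + 29 + 48 = 103 bits.

103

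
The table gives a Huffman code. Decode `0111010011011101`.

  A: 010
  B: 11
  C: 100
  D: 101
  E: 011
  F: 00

Read left to right; each codeword is recognised as soon as it completes (prefix code):
  011→E | 101→D | 00→F | 11→B | 011→E | 101→D
Decoded message: EDFBED

EDFBED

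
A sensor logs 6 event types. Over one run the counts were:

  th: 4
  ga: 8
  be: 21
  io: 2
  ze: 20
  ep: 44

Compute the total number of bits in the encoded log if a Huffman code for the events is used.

Merge the two smallest weights repeatedly:
merge io(2) and th(4): 6
merge 6 and ga(8): 14
merge 14 and ze(20): 34
merge be(21) and 34: 55
merge ep(44) and 55: 99
Each symbol's bit-cost is frequency × depth; summing gives 208 bits (equivalently 6 + 14 + 34 + 55 + 99).

208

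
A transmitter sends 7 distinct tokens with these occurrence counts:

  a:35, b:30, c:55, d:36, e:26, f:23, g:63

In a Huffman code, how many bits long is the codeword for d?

3

Huffman merges, smallest pair first:
combine f(23), e(26) → 49
combine b(30), a(35) → 65
combine d(36), 49 → 85
combine c(55), g(63) → 118
combine 65, 85 → 150
combine 118, 150 → 268
The subtree containing d is merged 3 times, so code length = 3.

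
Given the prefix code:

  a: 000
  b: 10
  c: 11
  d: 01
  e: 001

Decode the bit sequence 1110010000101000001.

cbdaddae

Read left to right; each codeword is recognised as soon as it completes (prefix code):
  11→c | 10→b | 01→d | 000→a | 01→d | 01→d | 000→a | 001→e
Decoded message: cbdaddae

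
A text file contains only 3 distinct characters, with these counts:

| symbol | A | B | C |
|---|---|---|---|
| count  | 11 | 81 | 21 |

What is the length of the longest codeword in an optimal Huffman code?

2

Merge the two lowest-weight nodes at each step:
combine A(11), C(21) → 32
combine 32, B(81) → 113
Maximum depth reached is 2.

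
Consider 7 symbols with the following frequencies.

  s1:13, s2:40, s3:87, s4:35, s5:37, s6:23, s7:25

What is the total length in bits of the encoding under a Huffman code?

Build the Huffman tree bottom-up:
combine s1(13), s6(23) → 36
combine s7(25), s4(35) → 60
combine 36, s5(37) → 73
combine s2(40), 60 → 100
combine 73, s3(87) → 160
combine 100, 160 → 260
Each symbol's bit-cost is frequency × depth; summing gives 689 bits (equivalently 36 + 60 + 73 + 100 + 160 + 260).

689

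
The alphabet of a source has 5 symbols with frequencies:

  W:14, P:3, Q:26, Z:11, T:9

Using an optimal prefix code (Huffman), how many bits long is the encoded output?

135

Build the Huffman tree bottom-up:
merge P(3) and T(9): 12
merge Z(11) and 12: 23
merge W(14) and 23: 37
merge Q(26) and 37: 63
The encoded length is the sum of every internal node's weight: 12 + 23 + 37 + 63 = 135 bits.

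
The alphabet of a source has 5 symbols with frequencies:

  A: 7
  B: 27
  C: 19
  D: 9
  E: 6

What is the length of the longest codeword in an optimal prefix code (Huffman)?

Merge the two lowest-weight nodes at each step:
combine E(6), A(7) → 13
combine D(9), 13 → 22
combine C(19), 22 → 41
combine B(27), 41 → 68
Maximum depth reached is 4.

4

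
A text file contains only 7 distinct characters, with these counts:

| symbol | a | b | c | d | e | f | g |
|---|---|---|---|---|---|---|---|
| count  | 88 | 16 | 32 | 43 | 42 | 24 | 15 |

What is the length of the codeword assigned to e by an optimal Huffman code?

3

Build the tree from the bottom:
combine g(15), b(16) → 31
combine f(24), 31 → 55
combine c(32), e(42) → 74
combine d(43), 55 → 98
combine 74, a(88) → 162
combine 98, 162 → 260
The subtree containing e is merged 3 times, so code length = 3.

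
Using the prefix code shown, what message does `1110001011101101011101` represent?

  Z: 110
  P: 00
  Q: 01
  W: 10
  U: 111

UPQQZZWUQ

Read left to right; each codeword is recognised as soon as it completes (prefix code):
  111→U | 00→P | 01→Q | 01→Q | 110→Z | 110→Z | 10→W | 111→U | 01→Q
Decoded message: UPQQZZWUQ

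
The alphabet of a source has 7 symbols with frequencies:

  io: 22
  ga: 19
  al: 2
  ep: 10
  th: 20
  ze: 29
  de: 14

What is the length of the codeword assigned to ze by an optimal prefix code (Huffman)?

2

Build the tree from the bottom:
combine al(2), ep(10) → 12
combine 12, de(14) → 26
combine ga(19), th(20) → 39
combine io(22), 26 → 48
combine ze(29), 39 → 68
combine 48, 68 → 116
ze sits 2 levels below the root, so its codeword is 2 bits.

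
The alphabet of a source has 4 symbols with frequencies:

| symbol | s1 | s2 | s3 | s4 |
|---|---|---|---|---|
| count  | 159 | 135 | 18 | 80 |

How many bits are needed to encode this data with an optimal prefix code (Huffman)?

Merge the two smallest weights repeatedly:
combine s3(18), s4(80) → 98
combine 98, s2(135) → 233
combine s1(159), 233 → 392
Each symbol's bit-cost is frequency × depth; summing gives 723 bits (equivalently 98 + 233 + 392).

723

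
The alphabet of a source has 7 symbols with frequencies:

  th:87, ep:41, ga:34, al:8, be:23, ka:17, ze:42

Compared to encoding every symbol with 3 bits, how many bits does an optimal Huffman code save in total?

104

Fixed-length: 3 bits × 252 symbols = 756 bits.
Huffman merges:
al(8) + ka(17) → 25
be(23) + 25 → 48
ga(34) + ep(41) → 75
ze(42) + 48 → 90
75 + th(87) → 162
90 + 162 → 252
Huffman total = 25 + 48 + 75 + 90 + 162 + 252 = 652 bits.
Saving = 756 − 652 = 104 bits.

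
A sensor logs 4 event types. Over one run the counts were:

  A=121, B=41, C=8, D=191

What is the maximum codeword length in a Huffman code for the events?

Merge the two lowest-weight nodes at each step:
C(8) + B(41) → 49
49 + A(121) → 170
170 + D(191) → 361
Maximum depth reached is 3.

3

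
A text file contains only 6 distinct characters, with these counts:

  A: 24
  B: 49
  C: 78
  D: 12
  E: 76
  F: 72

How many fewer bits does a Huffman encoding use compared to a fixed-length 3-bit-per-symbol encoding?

Fixed-length: 3 bits × 311 symbols = 933 bits.
Huffman merges:
merge D(12) and A(24): 36
merge 36 and B(49): 85
merge F(72) and E(76): 148
merge C(78) and 85: 163
merge 148 and 163: 311
Huffman total = 36 + 85 + 148 + 163 + 311 = 743 bits.
Saving = 933 − 743 = 190 bits.

190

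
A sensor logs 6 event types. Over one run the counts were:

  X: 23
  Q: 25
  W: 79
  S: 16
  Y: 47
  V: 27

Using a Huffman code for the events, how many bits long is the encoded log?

525

Merge the two smallest weights repeatedly:
S(16) + X(23) → 39
Q(25) + V(27) → 52
39 + Y(47) → 86
52 + W(79) → 131
86 + 131 → 217
Total encoded bits = sum of merged weights = 39 + 52 + 86 + 131 + 217 = 525.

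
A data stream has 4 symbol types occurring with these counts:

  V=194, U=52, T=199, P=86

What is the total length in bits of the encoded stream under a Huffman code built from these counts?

1001

Build the Huffman tree bottom-up:
merge U(52) and P(86): 138
merge 138 and V(194): 332
merge T(199) and 332: 531
The encoded length is the sum of every internal node's weight: 138 + 332 + 531 = 1001 bits.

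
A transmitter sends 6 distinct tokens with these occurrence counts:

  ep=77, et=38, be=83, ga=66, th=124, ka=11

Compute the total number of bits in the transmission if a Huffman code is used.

962

Merge the two smallest weights repeatedly:
merge ka(11) and et(38): 49
merge 49 and ga(66): 115
merge ep(77) and be(83): 160
merge 115 and th(124): 239
merge 160 and 239: 399
The encoded length is the sum of every internal node's weight: 49 + 115 + 160 + 239 + 399 = 962 bits.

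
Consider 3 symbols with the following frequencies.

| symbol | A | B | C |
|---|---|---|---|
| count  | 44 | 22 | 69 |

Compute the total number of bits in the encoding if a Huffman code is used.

201

Greedily combine the two least-frequent nodes:
merge B(22) and A(44): 66
merge 66 and C(69): 135
Each symbol's bit-cost is frequency × depth; summing gives 201 bits (equivalently 66 + 135).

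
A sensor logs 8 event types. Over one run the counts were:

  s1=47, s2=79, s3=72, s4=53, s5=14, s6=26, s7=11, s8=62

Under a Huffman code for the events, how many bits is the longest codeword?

Merge the two lowest-weight nodes at each step:
combine s7(11), s5(14) → 25
combine 25, s6(26) → 51
combine s1(47), 51 → 98
combine s4(53), s8(62) → 115
combine s3(72), s2(79) → 151
combine 98, 115 → 213
combine 151, 213 → 364
Maximum depth reached is 5.

5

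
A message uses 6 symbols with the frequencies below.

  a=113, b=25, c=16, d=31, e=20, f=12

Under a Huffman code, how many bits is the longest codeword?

Merge the two lowest-weight nodes at each step:
f(12) + c(16) → 28
e(20) + b(25) → 45
28 + d(31) → 59
45 + 59 → 104
104 + a(113) → 217
Maximum depth reached is 4.

4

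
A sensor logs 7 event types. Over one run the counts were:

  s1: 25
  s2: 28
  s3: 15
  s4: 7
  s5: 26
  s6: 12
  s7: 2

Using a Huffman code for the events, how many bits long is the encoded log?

Merge the two smallest weights repeatedly:
merge s7(2) and s4(7): 9
merge 9 and s6(12): 21
merge s3(15) and 21: 36
merge s1(25) and s5(26): 51
merge s2(28) and 36: 64
merge 51 and 64: 115
Total encoded bits = sum of merged weights = 9 + 21 + 36 + 51 + 64 + 115 = 296.

296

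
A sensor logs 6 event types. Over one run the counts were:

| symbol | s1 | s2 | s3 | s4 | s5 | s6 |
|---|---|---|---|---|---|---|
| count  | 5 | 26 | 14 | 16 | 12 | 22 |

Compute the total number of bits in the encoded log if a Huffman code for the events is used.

Greedily combine the two least-frequent nodes:
s1(5) + s5(12) → 17
s3(14) + s4(16) → 30
17 + s6(22) → 39
s2(26) + 30 → 56
39 + 56 → 95
Total encoded bits = sum of merged weights = 17 + 30 + 39 + 56 + 95 = 237.

237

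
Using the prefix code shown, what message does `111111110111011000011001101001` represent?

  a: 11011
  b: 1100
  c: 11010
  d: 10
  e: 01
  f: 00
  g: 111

Read left to right; each codeword is recognised as soon as it completes (prefix code):
  111→g | 111→g | 11011→a | 10→d | 1100→b | 00→f | 1100→b | 11010→c | 01→e
Decoded message: ggadbfbce

ggadbfbce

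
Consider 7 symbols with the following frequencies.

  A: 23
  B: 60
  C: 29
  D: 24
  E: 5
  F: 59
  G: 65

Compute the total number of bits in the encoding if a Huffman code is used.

Merge the two smallest weights repeatedly:
combine E(5), A(23) → 28
combine D(24), 28 → 52
combine C(29), 52 → 81
combine F(59), B(60) → 119
combine G(65), 81 → 146
combine 119, 146 → 265
Total encoded bits = sum of merged weights = 28 + 52 + 81 + 119 + 146 + 265 = 691.

691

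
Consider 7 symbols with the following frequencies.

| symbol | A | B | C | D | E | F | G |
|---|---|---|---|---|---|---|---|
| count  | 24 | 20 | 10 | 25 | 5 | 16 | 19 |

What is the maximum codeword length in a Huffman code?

4

Merge the two lowest-weight nodes at each step:
merge E(5) and C(10): 15
merge 15 and F(16): 31
merge G(19) and B(20): 39
merge A(24) and D(25): 49
merge 31 and 39: 70
merge 49 and 70: 119
Maximum depth reached is 4.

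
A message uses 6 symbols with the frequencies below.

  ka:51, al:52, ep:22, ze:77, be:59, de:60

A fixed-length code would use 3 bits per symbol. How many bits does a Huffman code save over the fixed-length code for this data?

137

Fixed-length: 3 bits × 321 symbols = 963 bits.
Huffman merges:
combine ep(22), ka(51) → 73
combine al(52), be(59) → 111
combine de(60), 73 → 133
combine ze(77), 111 → 188
combine 133, 188 → 321
Huffman total = 73 + 111 + 133 + 188 + 321 = 826 bits.
Saving = 963 − 826 = 137 bits.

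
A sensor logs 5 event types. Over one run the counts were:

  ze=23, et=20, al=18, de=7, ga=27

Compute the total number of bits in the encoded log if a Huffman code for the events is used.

215

Merge the two smallest weights repeatedly:
combine de(7), al(18) → 25
combine et(20), ze(23) → 43
combine 25, ga(27) → 52
combine 43, 52 → 95
The encoded length is the sum of every internal node's weight: 25 + 43 + 52 + 95 = 215 bits.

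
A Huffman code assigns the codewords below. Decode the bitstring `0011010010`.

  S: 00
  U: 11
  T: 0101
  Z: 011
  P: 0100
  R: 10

Read left to right; each codeword is recognised as soon as it completes (prefix code):
  00→S | 11→U | 0100→P | 10→R
Decoded message: SUPR

SUPR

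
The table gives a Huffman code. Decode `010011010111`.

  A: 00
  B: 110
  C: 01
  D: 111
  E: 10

CABED

Read left to right; each codeword is recognised as soon as it completes (prefix code):
  01→C | 00→A | 110→B | 10→E | 111→D
Decoded message: CABED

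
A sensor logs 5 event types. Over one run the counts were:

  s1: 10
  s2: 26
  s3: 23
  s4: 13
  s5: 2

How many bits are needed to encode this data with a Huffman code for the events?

Merge the two smallest weights repeatedly:
combine s5(2), s1(10) → 12
combine 12, s4(13) → 25
combine s3(23), 25 → 48
combine s2(26), 48 → 74
Each symbol's bit-cost is frequency × depth; summing gives 159 bits (equivalently 12 + 25 + 48 + 74).

159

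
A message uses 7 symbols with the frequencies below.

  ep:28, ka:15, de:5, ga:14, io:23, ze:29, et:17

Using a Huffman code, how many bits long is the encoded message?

Merge the two smallest weights repeatedly:
de(5) + ga(14) → 19
ka(15) + et(17) → 32
19 + io(23) → 42
ep(28) + ze(29) → 57
32 + 42 → 74
57 + 74 → 131
Each symbol's bit-cost is frequency × depth; summing gives 355 bits (equivalently 19 + 32 + 42 + 57 + 74 + 131).

355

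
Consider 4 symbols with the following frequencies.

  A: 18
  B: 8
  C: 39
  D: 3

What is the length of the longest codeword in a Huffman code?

Merge the two lowest-weight nodes at each step:
merge D(3) and B(8): 11
merge 11 and A(18): 29
merge 29 and C(39): 68
The first pair merged (D, B) ends up deepest, at depth 3.

3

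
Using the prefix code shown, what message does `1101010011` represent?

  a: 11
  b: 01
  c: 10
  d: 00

Read left to right; each codeword is recognised as soon as it completes (prefix code):
  11→a | 01→b | 01→b | 00→d | 11→a
Decoded message: abbda

abbda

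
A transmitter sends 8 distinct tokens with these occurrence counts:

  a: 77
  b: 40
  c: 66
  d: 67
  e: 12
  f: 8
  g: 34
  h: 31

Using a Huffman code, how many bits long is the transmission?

Greedily combine the two least-frequent nodes:
merge f(8) and e(12): 20
merge 20 and h(31): 51
merge g(34) and b(40): 74
merge 51 and c(66): 117
merge d(67) and 74: 141
merge a(77) and 117: 194
merge 141 and 194: 335
The encoded length is the sum of every internal node's weight: 20 + 51 + 74 + 117 + 141 + 194 + 335 = 932 bits.

932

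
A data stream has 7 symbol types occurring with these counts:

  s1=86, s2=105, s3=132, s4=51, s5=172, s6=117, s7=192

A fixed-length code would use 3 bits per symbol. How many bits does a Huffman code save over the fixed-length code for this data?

227

Fixed-length: 3 bits × 855 symbols = 2565 bits.
Huffman merges:
combine s4(51), s1(86) → 137
combine s2(105), s6(117) → 222
combine s3(132), 137 → 269
combine s5(172), s7(192) → 364
combine 222, 269 → 491
combine 364, 491 → 855
Huffman total = 137 + 222 + 269 + 364 + 491 + 855 = 2338 bits.
Saving = 2565 − 2338 = 227 bits.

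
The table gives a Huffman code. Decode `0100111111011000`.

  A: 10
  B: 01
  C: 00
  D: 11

Read left to right; each codeword is recognised as soon as it completes (prefix code):
  01→B | 00→C | 11→D | 11→D | 11→D | 01→B | 10→A | 00→C
Decoded message: BCDDDBAC

BCDDDBAC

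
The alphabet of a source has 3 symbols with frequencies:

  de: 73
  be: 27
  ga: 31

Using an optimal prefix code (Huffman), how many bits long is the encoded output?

Merge the two smallest weights repeatedly:
combine be(27), ga(31) → 58
combine 58, de(73) → 131
Each symbol's bit-cost is frequency × depth; summing gives 189 bits (equivalently 58 + 131).

189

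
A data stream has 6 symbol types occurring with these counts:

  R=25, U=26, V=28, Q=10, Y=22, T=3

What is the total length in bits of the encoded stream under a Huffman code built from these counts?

Merge the two smallest weights repeatedly:
T(3) + Q(10) → 13
13 + Y(22) → 35
R(25) + U(26) → 51
V(28) + 35 → 63
51 + 63 → 114
Total encoded bits = sum of merged weights = 13 + 35 + 51 + 63 + 114 = 276.

276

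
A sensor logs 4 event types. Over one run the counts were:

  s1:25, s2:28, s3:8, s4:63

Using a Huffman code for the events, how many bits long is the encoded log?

Greedily combine the two least-frequent nodes:
combine s3(8), s1(25) → 33
combine s2(28), 33 → 61
combine 61, s4(63) → 124
Total encoded bits = sum of merged weights = 33 + 61 + 124 = 218.

218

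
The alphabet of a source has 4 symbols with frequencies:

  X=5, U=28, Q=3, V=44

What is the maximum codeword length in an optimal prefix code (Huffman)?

Merge the two lowest-weight nodes at each step:
merge Q(3) and X(5): 8
merge 8 and U(28): 36
merge 36 and V(44): 80
Maximum depth reached is 3.

3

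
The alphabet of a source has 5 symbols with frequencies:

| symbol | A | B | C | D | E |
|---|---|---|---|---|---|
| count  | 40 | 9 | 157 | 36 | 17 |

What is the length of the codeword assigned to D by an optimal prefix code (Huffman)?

3

Build the tree from the bottom:
merge B(9) and E(17): 26
merge 26 and D(36): 62
merge A(40) and 62: 102
merge 102 and C(157): 259
D's leaf is at depth 3, giving a 3-bit codeword.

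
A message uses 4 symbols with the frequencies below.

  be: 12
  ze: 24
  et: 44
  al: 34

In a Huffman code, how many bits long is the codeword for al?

Build the tree from the bottom:
merge be(12) and ze(24): 36
merge al(34) and 36: 70
merge et(44) and 70: 114
The subtree containing al is merged 2 times, so code length = 2.

2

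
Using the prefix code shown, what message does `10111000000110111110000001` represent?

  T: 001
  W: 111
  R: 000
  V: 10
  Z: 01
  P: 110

Read left to right; each codeword is recognised as soon as it completes (prefix code):
  10→V | 111→W | 000→R | 000→R | 110→P | 111→W | 110→P | 000→R | 001→T
Decoded message: VWRRPWPRT

VWRRPWPRT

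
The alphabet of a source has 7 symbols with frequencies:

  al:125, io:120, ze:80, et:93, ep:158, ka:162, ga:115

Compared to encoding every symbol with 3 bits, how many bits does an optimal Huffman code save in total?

162

Fixed-length: 3 bits × 853 symbols = 2559 bits.
Huffman merges:
combine ze(80), et(93) → 173
combine ga(115), io(120) → 235
combine al(125), ep(158) → 283
combine ka(162), 173 → 335
combine 235, 283 → 518
combine 335, 518 → 853
Huffman total = 173 + 235 + 283 + 335 + 518 + 853 = 2397 bits.
Saving = 2559 − 2397 = 162 bits.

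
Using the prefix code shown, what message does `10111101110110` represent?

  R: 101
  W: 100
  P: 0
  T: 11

RTRTPTP

Read left to right; each codeword is recognised as soon as it completes (prefix code):
  101→R | 11→T | 101→R | 11→T | 0→P | 11→T | 0→P
Decoded message: RTRTPTP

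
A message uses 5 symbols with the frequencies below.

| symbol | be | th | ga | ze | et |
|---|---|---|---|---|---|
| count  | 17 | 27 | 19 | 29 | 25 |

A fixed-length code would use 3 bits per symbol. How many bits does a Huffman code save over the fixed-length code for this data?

81

Fixed-length: 3 bits × 117 symbols = 351 bits.
Huffman merges:
be(17) + ga(19) → 36
et(25) + th(27) → 52
ze(29) + 36 → 65
52 + 65 → 117
Huffman total = 36 + 52 + 65 + 117 = 270 bits.
Saving = 351 − 270 = 81 bits.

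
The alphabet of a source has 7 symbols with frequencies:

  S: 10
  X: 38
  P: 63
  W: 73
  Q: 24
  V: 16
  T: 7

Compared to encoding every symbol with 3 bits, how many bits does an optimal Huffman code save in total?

124

Fixed-length: 3 bits × 231 symbols = 693 bits.
Huffman merges:
merge T(7) and S(10): 17
merge V(16) and 17: 33
merge Q(24) and 33: 57
merge X(38) and 57: 95
merge P(63) and W(73): 136
merge 95 and 136: 231
Huffman total = 17 + 33 + 57 + 95 + 136 + 231 = 569 bits.
Saving = 693 − 569 = 124 bits.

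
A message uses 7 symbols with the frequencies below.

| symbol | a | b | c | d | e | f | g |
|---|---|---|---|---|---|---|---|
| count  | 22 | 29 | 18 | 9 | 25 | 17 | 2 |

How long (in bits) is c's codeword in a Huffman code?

Build the tree from the bottom:
combine g(2), d(9) → 11
combine 11, f(17) → 28
combine c(18), a(22) → 40
combine e(25), 28 → 53
combine b(29), 40 → 69
combine 53, 69 → 122
The subtree containing c is merged 3 times, so code length = 3.

3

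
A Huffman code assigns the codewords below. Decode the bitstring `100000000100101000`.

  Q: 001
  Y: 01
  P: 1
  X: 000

Read left to right; each codeword is recognised as soon as it completes (prefix code):
  1→P | 000→X | 000→X | 001→Q | 001→Q | 01→Y | 000→X
Decoded message: PXXQQYX

PXXQQYX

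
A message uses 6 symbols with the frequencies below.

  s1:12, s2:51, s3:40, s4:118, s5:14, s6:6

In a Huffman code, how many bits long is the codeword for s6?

Huffman merges, smallest pair first:
combine s6(6), s1(12) → 18
combine s5(14), 18 → 32
combine 32, s3(40) → 72
combine s2(51), 72 → 123
combine s4(118), 123 → 241
s6 sits 5 levels below the root, so its codeword is 5 bits.

5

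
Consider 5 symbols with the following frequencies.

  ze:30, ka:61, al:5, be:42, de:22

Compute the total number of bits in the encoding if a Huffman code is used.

343

Merge the two smallest weights repeatedly:
merge al(5) and de(22): 27
merge 27 and ze(30): 57
merge be(42) and 57: 99
merge ka(61) and 99: 160
The encoded length is the sum of every internal node's weight: 27 + 57 + 99 + 160 = 343 bits.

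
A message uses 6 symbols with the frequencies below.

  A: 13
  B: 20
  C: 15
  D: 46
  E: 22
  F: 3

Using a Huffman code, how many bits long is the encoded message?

Build the Huffman tree bottom-up:
combine F(3), A(13) → 16
combine C(15), 16 → 31
combine B(20), E(22) → 42
combine 31, 42 → 73
combine D(46), 73 → 119
Total encoded bits = sum of merged weights = 16 + 31 + 42 + 73 + 119 = 281.

281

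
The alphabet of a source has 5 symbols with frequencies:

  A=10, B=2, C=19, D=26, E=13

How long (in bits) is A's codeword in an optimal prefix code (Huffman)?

Repeatedly merge the two smallest:
combine B(2), A(10) → 12
combine 12, E(13) → 25
combine C(19), 25 → 44
combine D(26), 44 → 70
A sits 4 levels below the root, so its codeword is 4 bits.

4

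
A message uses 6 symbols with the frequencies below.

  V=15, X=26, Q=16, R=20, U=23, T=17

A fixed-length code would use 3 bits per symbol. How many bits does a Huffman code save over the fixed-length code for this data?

Fixed-length: 3 bits × 117 symbols = 351 bits.
Huffman merges:
merge V(15) and Q(16): 31
merge T(17) and R(20): 37
merge U(23) and X(26): 49
merge 31 and 37: 68
merge 49 and 68: 117
Huffman total = 31 + 37 + 49 + 68 + 117 = 302 bits.
Saving = 351 − 302 = 49 bits.

49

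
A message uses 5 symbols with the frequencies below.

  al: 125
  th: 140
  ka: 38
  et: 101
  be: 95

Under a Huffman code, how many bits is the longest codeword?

3

Merge the two lowest-weight nodes at each step:
merge ka(38) and be(95): 133
merge et(101) and al(125): 226
merge 133 and th(140): 273
merge 226 and 273: 499
The rarest symbols sit at the bottom; the longest codeword is 3 bits.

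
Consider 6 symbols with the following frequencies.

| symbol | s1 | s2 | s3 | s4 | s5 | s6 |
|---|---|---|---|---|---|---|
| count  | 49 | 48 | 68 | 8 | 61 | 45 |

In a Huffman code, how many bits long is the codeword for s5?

2

Huffman merges, smallest pair first:
merge s4(8) and s6(45): 53
merge s2(48) and s1(49): 97
merge 53 and s5(61): 114
merge s3(68) and 97: 165
merge 114 and 165: 279
The subtree containing s5 is merged 2 times, so code length = 2.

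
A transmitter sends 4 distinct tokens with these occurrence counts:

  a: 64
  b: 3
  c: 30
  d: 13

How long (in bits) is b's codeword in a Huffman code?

Repeatedly merge the two smallest:
b(3) + d(13) → 16
16 + c(30) → 46
46 + a(64) → 110
The subtree containing b is merged 3 times, so code length = 3.

3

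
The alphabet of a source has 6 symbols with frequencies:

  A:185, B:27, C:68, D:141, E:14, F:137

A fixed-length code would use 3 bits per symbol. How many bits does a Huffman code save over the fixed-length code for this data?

422

Fixed-length: 3 bits × 572 symbols = 1716 bits.
Huffman merges:
combine E(14), B(27) → 41
combine 41, C(68) → 109
combine 109, F(137) → 246
combine D(141), A(185) → 326
combine 246, 326 → 572
Huffman total = 41 + 109 + 246 + 326 + 572 = 1294 bits.
Saving = 1716 − 1294 = 422 bits.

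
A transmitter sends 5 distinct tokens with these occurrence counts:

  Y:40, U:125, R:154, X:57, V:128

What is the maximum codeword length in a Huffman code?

3

Merge the two lowest-weight nodes at each step:
combine Y(40), X(57) → 97
combine 97, U(125) → 222
combine V(128), R(154) → 282
combine 222, 282 → 504
Maximum depth reached is 3.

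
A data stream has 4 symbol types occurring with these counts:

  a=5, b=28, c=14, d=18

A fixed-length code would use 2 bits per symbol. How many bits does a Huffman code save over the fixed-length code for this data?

9

Fixed-length: 2 bits × 65 symbols = 130 bits.
Huffman merges:
merge a(5) and c(14): 19
merge d(18) and 19: 37
merge b(28) and 37: 65
Huffman total = 19 + 37 + 65 = 121 bits.
Saving = 130 − 121 = 9 bits.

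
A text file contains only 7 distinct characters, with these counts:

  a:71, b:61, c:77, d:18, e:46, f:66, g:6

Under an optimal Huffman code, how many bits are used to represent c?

2

Huffman merges, smallest pair first:
g(6) + d(18) → 24
24 + e(46) → 70
b(61) + f(66) → 127
70 + a(71) → 141
c(77) + 127 → 204
141 + 204 → 345
c sits 2 levels below the root, so its codeword is 2 bits.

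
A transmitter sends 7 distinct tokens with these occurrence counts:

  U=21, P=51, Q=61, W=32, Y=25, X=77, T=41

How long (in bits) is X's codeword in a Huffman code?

2

Build the tree from the bottom:
U(21) + Y(25) → 46
W(32) + T(41) → 73
46 + P(51) → 97
Q(61) + 73 → 134
X(77) + 97 → 174
134 + 174 → 308
The subtree containing X is merged 2 times, so code length = 2.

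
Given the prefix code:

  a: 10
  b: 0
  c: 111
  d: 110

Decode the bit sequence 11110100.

caab

Read left to right; each codeword is recognised as soon as it completes (prefix code):
  111→c | 10→a | 10→a | 0→b
Decoded message: caab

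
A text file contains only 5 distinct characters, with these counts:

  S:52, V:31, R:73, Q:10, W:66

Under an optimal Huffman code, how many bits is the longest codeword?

Merge the two lowest-weight nodes at each step:
merge Q(10) and V(31): 41
merge 41 and S(52): 93
merge W(66) and R(73): 139
merge 93 and 139: 232
The rarest symbols sit at the bottom; the longest codeword is 3 bits.

3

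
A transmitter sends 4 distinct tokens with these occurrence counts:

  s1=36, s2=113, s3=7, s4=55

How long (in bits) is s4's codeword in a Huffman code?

2

Repeatedly merge the two smallest:
merge s3(7) and s1(36): 43
merge 43 and s4(55): 98
merge 98 and s2(113): 211
The subtree containing s4 is merged 2 times, so code length = 2.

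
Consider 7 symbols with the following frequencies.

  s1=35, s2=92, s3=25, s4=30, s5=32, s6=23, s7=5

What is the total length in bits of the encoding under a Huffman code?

Merge the two smallest weights repeatedly:
combine s7(5), s6(23) → 28
combine s3(25), 28 → 53
combine s4(30), s5(32) → 62
combine s1(35), 53 → 88
combine 62, 88 → 150
combine s2(92), 150 → 242
Total encoded bits = sum of merged weights = 28 + 53 + 62 + 88 + 150 + 242 = 623.

623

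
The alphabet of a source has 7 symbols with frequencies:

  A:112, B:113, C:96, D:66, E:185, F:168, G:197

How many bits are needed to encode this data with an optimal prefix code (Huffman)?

Merge the two smallest weights repeatedly:
combine D(66), C(96) → 162
combine A(112), B(113) → 225
combine 162, F(168) → 330
combine E(185), G(197) → 382
combine 225, 330 → 555
combine 382, 555 → 937
The encoded length is the sum of every internal node's weight: 162 + 225 + 330 + 382 + 555 + 937 = 2591 bits.

2591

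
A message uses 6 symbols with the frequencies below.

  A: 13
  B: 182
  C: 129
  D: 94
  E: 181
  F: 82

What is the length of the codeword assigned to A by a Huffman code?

Build the tree from the bottom:
A(13) + F(82) → 95
D(94) + 95 → 189
C(129) + E(181) → 310
B(182) + 189 → 371
310 + 371 → 681
A sits 4 levels below the root, so its codeword is 4 bits.

4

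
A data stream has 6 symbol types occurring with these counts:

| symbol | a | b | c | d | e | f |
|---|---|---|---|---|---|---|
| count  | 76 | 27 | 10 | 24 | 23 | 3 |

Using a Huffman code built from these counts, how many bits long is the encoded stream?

350

Build the Huffman tree bottom-up:
merge f(3) and c(10): 13
merge 13 and e(23): 36
merge d(24) and b(27): 51
merge 36 and 51: 87
merge a(76) and 87: 163
Each symbol's bit-cost is frequency × depth; summing gives 350 bits (equivalently 13 + 36 + 51 + 87 + 163).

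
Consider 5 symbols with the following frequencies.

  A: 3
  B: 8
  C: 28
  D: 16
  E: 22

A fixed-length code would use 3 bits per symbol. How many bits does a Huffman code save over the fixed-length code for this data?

67

Fixed-length: 3 bits × 77 symbols = 231 bits.
Huffman merges:
combine A(3), B(8) → 11
combine 11, D(16) → 27
combine E(22), 27 → 49
combine C(28), 49 → 77
Huffman total = 11 + 27 + 49 + 77 = 164 bits.
Saving = 231 − 164 = 67 bits.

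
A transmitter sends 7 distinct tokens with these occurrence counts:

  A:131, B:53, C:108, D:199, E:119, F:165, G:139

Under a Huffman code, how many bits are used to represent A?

Huffman merges, smallest pair first:
B(53) + C(108) → 161
E(119) + A(131) → 250
G(139) + 161 → 300
F(165) + D(199) → 364
250 + 300 → 550
364 + 550 → 914
A sits 3 levels below the root, so its codeword is 3 bits.

3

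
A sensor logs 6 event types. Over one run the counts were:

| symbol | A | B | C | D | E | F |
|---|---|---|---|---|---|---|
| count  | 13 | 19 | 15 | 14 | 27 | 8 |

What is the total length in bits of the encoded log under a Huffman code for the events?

Build the Huffman tree bottom-up:
merge F(8) and A(13): 21
merge D(14) and C(15): 29
merge B(19) and 21: 40
merge E(27) and 29: 56
merge 40 and 56: 96
The encoded length is the sum of every internal node's weight: 21 + 29 + 40 + 56 + 96 = 242 bits.

242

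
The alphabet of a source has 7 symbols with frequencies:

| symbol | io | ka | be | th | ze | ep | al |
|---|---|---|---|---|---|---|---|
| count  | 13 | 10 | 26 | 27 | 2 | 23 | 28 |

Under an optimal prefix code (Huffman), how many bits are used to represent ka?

5

Build the tree from the bottom:
ze(2) + ka(10) → 12
12 + io(13) → 25
ep(23) + 25 → 48
be(26) + th(27) → 53
al(28) + 48 → 76
53 + 76 → 129
The subtree containing ka is merged 5 times, so code length = 5.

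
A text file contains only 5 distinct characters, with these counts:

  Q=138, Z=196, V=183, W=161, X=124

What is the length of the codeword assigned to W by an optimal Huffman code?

2

Repeatedly merge the two smallest:
X(124) + Q(138) → 262
W(161) + V(183) → 344
Z(196) + 262 → 458
344 + 458 → 802
W's leaf is at depth 2, giving a 2-bit codeword.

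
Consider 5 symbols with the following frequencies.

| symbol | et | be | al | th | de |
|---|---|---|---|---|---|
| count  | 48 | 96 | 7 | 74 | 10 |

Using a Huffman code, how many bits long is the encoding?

Greedily combine the two least-frequent nodes:
al(7) + de(10) → 17
17 + et(48) → 65
65 + th(74) → 139
be(96) + 139 → 235
The encoded length is the sum of every internal node's weight: 17 + 65 + 139 + 235 = 456 bits.

456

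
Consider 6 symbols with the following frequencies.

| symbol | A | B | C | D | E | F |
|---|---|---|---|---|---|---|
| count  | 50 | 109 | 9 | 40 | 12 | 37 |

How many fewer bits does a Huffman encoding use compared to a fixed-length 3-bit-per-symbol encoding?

Fixed-length: 3 bits × 257 symbols = 771 bits.
Huffman merges:
combine C(9), E(12) → 21
combine 21, F(37) → 58
combine D(40), A(50) → 90
combine 58, 90 → 148
combine B(109), 148 → 257
Huffman total = 21 + 58 + 90 + 148 + 257 = 574 bits.
Saving = 771 − 574 = 197 bits.

197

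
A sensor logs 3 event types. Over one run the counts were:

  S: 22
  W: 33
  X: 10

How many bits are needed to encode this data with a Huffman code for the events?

Greedily combine the two least-frequent nodes:
merge X(10) and S(22): 32
merge 32 and W(33): 65
Total encoded bits = sum of merged weights = 32 + 65 = 97.

97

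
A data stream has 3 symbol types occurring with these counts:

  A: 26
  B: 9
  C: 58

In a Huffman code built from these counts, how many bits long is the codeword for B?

2

Build the tree from the bottom:
combine B(9), A(26) → 35
combine 35, C(58) → 93
The subtree containing B is merged 2 times, so code length = 2.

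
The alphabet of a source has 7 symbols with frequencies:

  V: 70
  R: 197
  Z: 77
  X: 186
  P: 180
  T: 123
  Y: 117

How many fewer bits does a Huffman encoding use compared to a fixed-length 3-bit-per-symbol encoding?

Fixed-length: 3 bits × 950 symbols = 2850 bits.
Huffman merges:
merge V(70) and Z(77): 147
merge Y(117) and T(123): 240
merge 147 and P(180): 327
merge X(186) and R(197): 383
merge 240 and 327: 567
merge 383 and 567: 950
Huffman total = 147 + 240 + 327 + 383 + 567 + 950 = 2614 bits.
Saving = 2850 − 2614 = 236 bits.

236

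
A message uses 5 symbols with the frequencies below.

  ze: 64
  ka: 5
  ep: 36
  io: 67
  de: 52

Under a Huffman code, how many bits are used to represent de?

2

Huffman merges, smallest pair first:
combine ka(5), ep(36) → 41
combine 41, de(52) → 93
combine ze(64), io(67) → 131
combine 93, 131 → 224
de sits 2 levels below the root, so its codeword is 2 bits.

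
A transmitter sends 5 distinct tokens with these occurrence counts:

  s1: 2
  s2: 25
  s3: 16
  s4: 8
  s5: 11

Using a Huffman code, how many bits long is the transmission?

130

Build the Huffman tree bottom-up:
merge s1(2) and s4(8): 10
merge 10 and s5(11): 21
merge s3(16) and 21: 37
merge s2(25) and 37: 62
The encoded length is the sum of every internal node's weight: 10 + 21 + 37 + 62 = 130 bits.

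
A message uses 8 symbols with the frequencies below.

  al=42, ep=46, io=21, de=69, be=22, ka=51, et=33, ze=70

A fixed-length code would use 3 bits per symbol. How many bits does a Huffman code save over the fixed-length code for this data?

Fixed-length: 3 bits × 354 symbols = 1062 bits.
Huffman merges:
merge io(21) and be(22): 43
merge et(33) and al(42): 75
merge 43 and ep(46): 89
merge ka(51) and de(69): 120
merge ze(70) and 75: 145
merge 89 and 120: 209
merge 145 and 209: 354
Huffman total = 43 + 75 + 89 + 120 + 145 + 209 + 354 = 1035 bits.
Saving = 1062 − 1035 = 27 bits.

27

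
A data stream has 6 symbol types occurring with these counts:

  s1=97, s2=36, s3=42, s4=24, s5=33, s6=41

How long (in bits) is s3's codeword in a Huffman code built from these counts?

Huffman merges, smallest pair first:
combine s4(24), s5(33) → 57
combine s2(36), s6(41) → 77
combine s3(42), 57 → 99
combine 77, s1(97) → 174
combine 99, 174 → 273
s3 sits 2 levels below the root, so its codeword is 2 bits.

2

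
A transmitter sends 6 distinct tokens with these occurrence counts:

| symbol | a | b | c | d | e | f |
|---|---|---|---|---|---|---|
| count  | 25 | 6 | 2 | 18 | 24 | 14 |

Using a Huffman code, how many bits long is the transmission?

Build the Huffman tree bottom-up:
c(2) + b(6) → 8
8 + f(14) → 22
d(18) + 22 → 40
e(24) + a(25) → 49
40 + 49 → 89
The encoded length is the sum of every internal node's weight: 8 + 22 + 40 + 49 + 89 = 208 bits.

208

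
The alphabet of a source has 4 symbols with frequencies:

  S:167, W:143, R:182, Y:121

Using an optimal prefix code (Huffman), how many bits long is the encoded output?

Build the Huffman tree bottom-up:
merge Y(121) and W(143): 264
merge S(167) and R(182): 349
merge 264 and 349: 613
The encoded length is the sum of every internal node's weight: 264 + 349 + 613 = 1226 bits.

1226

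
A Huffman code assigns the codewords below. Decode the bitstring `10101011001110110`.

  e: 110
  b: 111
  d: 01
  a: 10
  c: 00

aaaedee

Read left to right; each codeword is recognised as soon as it completes (prefix code):
  10→a | 10→a | 10→a | 110→e | 01→d | 110→e | 110→e
Decoded message: aaaedee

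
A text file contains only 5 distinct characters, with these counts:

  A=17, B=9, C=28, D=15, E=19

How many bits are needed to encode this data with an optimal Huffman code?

Merge the two smallest weights repeatedly:
combine B(9), D(15) → 24
combine A(17), E(19) → 36
combine 24, C(28) → 52
combine 36, 52 → 88
The encoded length is the sum of every internal node's weight: 24 + 36 + 52 + 88 = 200 bits.

200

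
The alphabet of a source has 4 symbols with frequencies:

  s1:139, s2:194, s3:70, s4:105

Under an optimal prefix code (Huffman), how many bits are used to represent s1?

2

Huffman merges, smallest pair first:
combine s3(70), s4(105) → 175
combine s1(139), 175 → 314
combine s2(194), 314 → 508
s1 sits 2 levels below the root, so its codeword is 2 bits.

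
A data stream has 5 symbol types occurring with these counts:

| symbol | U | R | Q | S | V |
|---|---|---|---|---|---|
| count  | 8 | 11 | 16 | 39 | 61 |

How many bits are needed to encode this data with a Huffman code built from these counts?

Greedily combine the two least-frequent nodes:
U(8) + R(11) → 19
Q(16) + 19 → 35
35 + S(39) → 74
V(61) + 74 → 135
The encoded length is the sum of every internal node's weight: 19 + 35 + 74 + 135 = 263 bits.

263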